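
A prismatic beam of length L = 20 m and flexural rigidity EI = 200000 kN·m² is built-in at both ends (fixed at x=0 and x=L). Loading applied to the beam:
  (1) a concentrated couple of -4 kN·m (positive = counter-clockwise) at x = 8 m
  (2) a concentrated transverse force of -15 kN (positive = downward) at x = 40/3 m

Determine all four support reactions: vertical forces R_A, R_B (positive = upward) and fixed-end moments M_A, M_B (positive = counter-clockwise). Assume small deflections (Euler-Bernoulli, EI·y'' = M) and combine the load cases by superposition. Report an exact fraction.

R_A = -4699/1125 kN, M_A = -5108/225 kN·m, R_B = -12176/1125 kN, M_B = 9712/225 kN·m

Load 1 — applied couple M₀=-4 kN·m at a=8 m (b=L-a=12):
  R_A = 6M₀ab/L³ = 6·(-4)·8·12/20³ = -36/125 kN
  M_A = M₀b(2a-b)/L² = (-4)·12·(2·8-12)/20² = -12/25 kN·m
  R_B = -6M₀ab/L³ = -6·(-4)·8·12/20³ = 36/125 kN
  M_B = M₀a(2b-a)/L² = (-4)·8·(2·12-8)/20² = -32/25 kN·m
Load 2 — point force P=-15 kN at a=40/3 m (b=L-a=20/3):
  R_A = Pb²(3a+b)/L³ = (-15)·(20/3)²·(3·(40/3)+(20/3))/20³ = -35/9 kN
  M_A = Pab²/L² = (-15)·(40/3)·(20/3)²/20² = -200/9 kN·m
  R_B = Pa²(a+3b)/L³ = (-15)·(40/3)²·((40/3)+3·(20/3))/20³ = -100/9 kN
  M_B = -Pa²b/L² = -(-15)·(40/3)²·(20/3)/20² = 400/9 kN·m
Superposition: R_A = -4699/1125 kN, M_A = -5108/225 kN·m, R_B = -12176/1125 kN, M_B = 9712/225 kN·m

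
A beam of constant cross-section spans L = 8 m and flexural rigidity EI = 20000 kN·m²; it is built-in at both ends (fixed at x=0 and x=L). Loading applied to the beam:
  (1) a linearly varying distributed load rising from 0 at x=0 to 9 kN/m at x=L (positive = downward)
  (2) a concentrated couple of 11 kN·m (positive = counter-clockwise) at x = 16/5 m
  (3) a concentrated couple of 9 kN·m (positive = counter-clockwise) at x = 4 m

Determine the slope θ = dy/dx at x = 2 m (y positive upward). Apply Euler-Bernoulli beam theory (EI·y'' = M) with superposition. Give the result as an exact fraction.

θ(2) = -3471/4000000 rad

Load 1 — triangular load w₀=9 kN/m (0→w₀ over full span):
  θ_1 = -w₀(2x(L-x)(L-2x)(x+2L)+x²(L-x)²)/(120LEI) = -9·(2·2·(8-2)·(8-2·2)·(2+2·8)+2²·(8-2)²)/(120·8·20000) = -351/400000 rad
Load 2 — applied couple M₀=11 kN·m at a=16/5 m (b=L-a=24/5):
  θ_2 = (R_Ax²/2 - M_Ax)/EI  [x≤a] with R_A=99/50, M_A=33/25 = ((99/50)·2²/2 - (33/25)·2)/20000 = 33/500000 rad
Load 3 — applied couple M₀=9 kN·m at a=4 m (b=L-a=4):
  θ_3 = (R_Ax²/2 - M_Ax)/EI  [x≤a] with R_A=27/16, M_A=9/4 = ((27/16)·2²/2 - (9/4)·2)/20000 = -9/160000 rad
Superposition: θ = Σ θ_i = -3471/4000000 rad ≈ -0.000868 rad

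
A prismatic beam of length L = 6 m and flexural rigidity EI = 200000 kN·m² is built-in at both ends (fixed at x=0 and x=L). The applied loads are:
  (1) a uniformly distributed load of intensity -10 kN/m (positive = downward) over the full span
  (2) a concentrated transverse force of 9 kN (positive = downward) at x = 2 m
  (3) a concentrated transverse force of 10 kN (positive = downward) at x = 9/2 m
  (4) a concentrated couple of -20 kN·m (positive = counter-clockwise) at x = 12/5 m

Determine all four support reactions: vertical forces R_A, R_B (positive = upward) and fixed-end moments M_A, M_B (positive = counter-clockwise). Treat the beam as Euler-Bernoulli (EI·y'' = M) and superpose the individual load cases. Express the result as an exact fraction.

Load 1 — uniform load w=-10 kN/m over full span:
  R_A = wL/2 = (-10)·6/2 = -30 kN
  M_A = wL²/12 = (-10)·6²/12 = -30 kN·m
  R_B = wL/2 = (-10)·6/2 = -30 kN
  M_B = -wL²/12 = -(-10)·6²/12 = 30 kN·m
Load 2 — point force P=9 kN at a=2 m (b=L-a=4):
  R_A = Pb²(3a+b)/L³ = 9·4²·(3·2+4)/6³ = 20/3 kN
  M_A = Pab²/L² = 9·2·4²/6² = 8 kN·m
  R_B = Pa²(a+3b)/L³ = 9·2²·(2+3·4)/6³ = 7/3 kN
  M_B = -Pa²b/L² = -9·2²·4/6² = -4 kN·m
Load 3 — point force P=10 kN at a=9/2 m (b=L-a=3/2):
  R_A = Pb²(3a+b)/L³ = 10·(3/2)²·(3·(9/2)+(3/2))/6³ = 25/16 kN
  M_A = Pab²/L² = 10·(9/2)·(3/2)²/6² = 45/16 kN·m
  R_B = Pa²(a+3b)/L³ = 10·(9/2)²·((9/2)+3·(3/2))/6³ = 135/16 kN
  M_B = -Pa²b/L² = -10·(9/2)²·(3/2)/6² = -135/16 kN·m
Load 4 — applied couple M₀=-20 kN·m at a=12/5 m (b=L-a=18/5):
  R_A = 6M₀ab/L³ = 6·(-20)·(12/5)·(18/5)/6³ = -24/5 kN
  M_A = M₀b(2a-b)/L² = (-20)·(18/5)·(2·(12/5)-(18/5))/6² = -12/5 kN·m
  R_B = -6M₀ab/L³ = -6·(-20)·(12/5)·(18/5)/6³ = 24/5 kN
  M_B = M₀a(2b-a)/L² = (-20)·(12/5)·(2·(18/5)-(12/5))/6² = -32/5 kN·m
Superposition: R_A = -6377/240 kN, M_A = -1727/80 kN·m, R_B = -3463/240 kN, M_B = 893/80 kN·m

R_A = -6377/240 kN, M_A = -1727/80 kN·m, R_B = -3463/240 kN, M_B = 893/80 kN·m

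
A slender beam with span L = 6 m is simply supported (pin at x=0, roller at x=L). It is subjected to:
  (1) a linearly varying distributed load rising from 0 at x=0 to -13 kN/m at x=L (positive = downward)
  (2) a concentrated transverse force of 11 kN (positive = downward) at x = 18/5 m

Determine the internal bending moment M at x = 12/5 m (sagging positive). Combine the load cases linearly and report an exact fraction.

M(12/5) = -1956/125 kN·m

Load 1 — triangular load w₀=-13 kN/m (0→w₀ over full span):
  M_1 = w₀Lx/6 - w₀x³/(6L) = (-13)·6·(12/5)/6 - (-13)·(12/5)³/(6·6) = -3276/125 kN·m
Load 2 — point force P=11 kN at a=18/5 m (b=L-a=12/5):
  M_2 = Pbx/L  [x≤a] = 11·(12/5)·(12/5)/6 = 264/25 kN·m
Superposition: M = Σ M_i = -1956/125 kN·m ≈ -15.648000 kN·m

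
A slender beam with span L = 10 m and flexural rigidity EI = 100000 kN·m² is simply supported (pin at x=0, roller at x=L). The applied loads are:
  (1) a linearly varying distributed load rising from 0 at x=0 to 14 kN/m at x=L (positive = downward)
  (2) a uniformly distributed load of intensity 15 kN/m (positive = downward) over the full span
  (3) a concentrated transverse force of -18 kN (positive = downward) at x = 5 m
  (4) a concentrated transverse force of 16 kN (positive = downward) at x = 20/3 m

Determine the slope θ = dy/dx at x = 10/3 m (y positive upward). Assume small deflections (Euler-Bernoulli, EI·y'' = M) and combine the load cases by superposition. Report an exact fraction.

θ(10/3) = -8507/1944000 rad

Load 1 — triangular load w₀=14 kN/m (0→w₀ over full span):
  θ_1 = -w₀(7L⁴-30L²x²+15x⁴)/(360LEI) = -14·(7·10⁴-30·10²·(10/3)²+15·(10/3)⁴)/(360·10·100000) = -91/60750 rad
Load 2 — uniform load w=15 kN/m over full span:
  θ_2 = -w(L³-6Lx²+4x³)/(24EI) = -15·(10³-6·10·(10/3)²+4·(10/3)³)/(24·100000) = -13/4320 rad
Load 3 — point force P=-18 kN at a=5 m (b=L-a=5):
  θ_3 = -Pb(L²-b²-3x²)/(6LEI)  [x≤a] = -(-18)·5·(10²-5²-3·(10/3)²)/(6·10·100000) = 1/1600 rad
Load 4 — point force P=16 kN at a=20/3 m (b=L-a=10/3):
  θ_4 = -Pb(L²-b²-3x²)/(6LEI)  [x≤a] = -16·(10/3)·(10²-(10/3)²-3·(10/3)²)/(6·10·100000) = -1/2025 rad
Superposition: θ = Σ θ_i = -8507/1944000 rad ≈ -0.004376 rad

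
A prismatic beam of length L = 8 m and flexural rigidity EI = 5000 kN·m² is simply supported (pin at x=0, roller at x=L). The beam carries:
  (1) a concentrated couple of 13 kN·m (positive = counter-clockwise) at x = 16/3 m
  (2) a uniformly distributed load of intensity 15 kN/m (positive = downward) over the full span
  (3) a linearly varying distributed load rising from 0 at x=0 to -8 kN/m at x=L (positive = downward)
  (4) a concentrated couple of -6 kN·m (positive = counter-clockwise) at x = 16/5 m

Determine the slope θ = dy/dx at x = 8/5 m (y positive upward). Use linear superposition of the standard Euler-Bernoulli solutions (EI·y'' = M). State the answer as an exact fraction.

Load 1 — applied couple M₀=13 kN·m at a=16/3 m (b=L-a=8/3):
  θ_1 = (M₀x²/(2L)+C₁)/EI  [x≤a] with C₁=M₀(3b²-L²)/(6L)=-104/9 = (13·(8/5)²/(2·8)+(-104/9))/5000 = -533/281250 rad
Load 2 — uniform load w=15 kN/m over full span:
  θ_2 = -w(L³-6Lx²+4x³)/(24EI) = -15·(8³-6·8·(8/5)²+4·(8/5)³)/(24·5000) = -792/15625 rad
Load 3 — triangular load w₀=-8 kN/m (0→w₀ over full span):
  θ_3 = -w₀(7L⁴-30L²x²+15x⁴)/(360LEI) = -(-8)·(7·8⁴-30·8²·(8/5)²+15·(8/5)⁴)/(360·8·5000) = 46592/3515625 rad
Load 4 — applied couple M₀=-6 kN·m at a=16/5 m (b=L-a=24/5):
  θ_4 = (M₀x²/(2L)+C₁)/EI  [x≤a] with C₁=M₀(3b²-L²)/(6L)=-16/25 = ((-6)·(8/5)²/(2·8)+(-16/25))/5000 = -1/3125 rad
Superposition: θ = Σ θ_i = -278791/7031250 rad ≈ -0.039650 rad

θ(8/5) = -278791/7031250 rad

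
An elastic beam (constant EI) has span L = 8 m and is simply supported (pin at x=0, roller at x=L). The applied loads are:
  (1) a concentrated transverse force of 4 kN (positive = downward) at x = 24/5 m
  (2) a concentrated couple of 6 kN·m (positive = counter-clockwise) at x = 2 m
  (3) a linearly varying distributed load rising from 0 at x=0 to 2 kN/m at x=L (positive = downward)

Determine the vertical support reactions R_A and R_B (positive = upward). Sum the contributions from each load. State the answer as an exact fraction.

Load 1 — point force P=4 kN at a=24/5 m (b=L-a=16/5):
  R_A = Pb/L = 4·(16/5)/8 = 8/5 kN
  R_B = Pa/L = 4·(24/5)/8 = 12/5 kN
Load 2 — applied couple M₀=6 kN·m at a=2 m (b=L-a=6):
  R_A = M₀/L = 6/8 = 3/4 kN
  R_B = -M₀/L = -6/8 = -3/4 kN
Load 3 — triangular load w₀=2 kN/m (0→w₀ over full span):
  R_A = w₀L/6 = 2·8/6 = 8/3 kN
  R_B = w₀L/3 = 2·8/3 = 16/3 kN
Superposition: R_A = 301/60 kN, R_B = 419/60 kN

R_A = 301/60 kN, R_B = 419/60 kN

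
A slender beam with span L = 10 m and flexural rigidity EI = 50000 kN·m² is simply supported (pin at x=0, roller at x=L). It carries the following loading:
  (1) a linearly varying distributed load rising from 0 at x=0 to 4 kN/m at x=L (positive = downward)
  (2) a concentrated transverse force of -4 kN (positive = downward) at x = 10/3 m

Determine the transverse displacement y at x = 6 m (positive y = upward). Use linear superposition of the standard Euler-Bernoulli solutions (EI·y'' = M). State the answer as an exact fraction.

Load 1 — triangular load w₀=4 kN/m (0→w₀ over full span):
  y_1 = -w₀x(7L⁴-10L²x²+3x⁴)/(360LEI) = -4·6·(7·10⁴-10·10²·6²+3·6⁴)/(360·10·50000) = -1184/234375 m
Load 2 — point force P=-4 kN at a=10/3 m (b=L-a=20/3):
  y_2 = -Pa(L-x)(2Lx-a²-x²)/(6LEI)  [x>a] = -(-4)·(10/3)·(10-6)·(2·10·6-(10/3)²-6²)/(6·10·50000) = 328/253125 m
Superposition: y = Σ y_i = -23768/6328125 m ≈ -0.003756 m

y(6) = -23768/6328125 m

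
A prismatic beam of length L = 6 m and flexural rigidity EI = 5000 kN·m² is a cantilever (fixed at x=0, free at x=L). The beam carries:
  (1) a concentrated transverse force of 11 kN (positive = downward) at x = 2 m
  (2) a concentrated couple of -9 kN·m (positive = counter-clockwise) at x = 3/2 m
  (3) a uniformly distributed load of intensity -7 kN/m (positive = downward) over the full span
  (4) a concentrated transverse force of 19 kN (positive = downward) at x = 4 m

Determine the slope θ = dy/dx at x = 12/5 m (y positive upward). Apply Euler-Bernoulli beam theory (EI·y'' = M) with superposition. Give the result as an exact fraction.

θ(12/5) = 8597/1250000 rad

Load 1 — point force P=11 kN at a=2 m (b=L-a=4):
  θ_1 = -Pa²/(2EI)  [x>a] = -11·2²/(2·5000) = -11/2500 rad
Load 2 — applied couple M₀=-9 kN·m at a=3/2 m (b=L-a=9/2):
  θ_2 = M₀a/EI  [x>a] = (-9)·(3/2)/5000 = -27/10000 rad
Load 3 — uniform load w=-7 kN/m over full span:
  θ_3 = -wx(x²-3Lx+3L²)/(6EI) = -(-7)·(12/5)·((12/5)²-3·6·(12/5)+3·6²)/(6·5000) = 3087/78125 rad
Load 4 — point force P=19 kN at a=4 m (b=L-a=2):
  θ_4 = -Px(2a-x)/(2EI)  [x≤a] = -19·(12/5)·(2·4-(12/5))/(2·5000) = -399/15625 rad
Superposition: θ = Σ θ_i = 8597/1250000 rad ≈ 0.006878 rad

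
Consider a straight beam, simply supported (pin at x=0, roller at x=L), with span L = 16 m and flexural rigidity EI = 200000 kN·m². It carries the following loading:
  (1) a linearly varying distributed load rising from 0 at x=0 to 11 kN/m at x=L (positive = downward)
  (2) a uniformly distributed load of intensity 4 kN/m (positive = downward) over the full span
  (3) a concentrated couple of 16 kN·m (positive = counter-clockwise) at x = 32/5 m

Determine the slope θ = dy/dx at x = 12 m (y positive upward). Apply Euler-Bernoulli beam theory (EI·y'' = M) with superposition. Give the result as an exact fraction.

Load 1 — triangular load w₀=11 kN/m (0→w₀ over full span):
  θ_1 = -w₀(7L⁴-30L²x²+15x⁴)/(360LEI) = -11·(7·16⁴-30·16²·12²+15·12⁴)/(360·16·200000) = 14443/4500000 rad
Load 2 — uniform load w=4 kN/m over full span:
  θ_2 = -w(L³-6Lx²+4x³)/(24EI) = -4·(16³-6·16·12²+4·12³)/(24·200000) = 22/9375 rad
Load 3 — applied couple M₀=16 kN·m at a=32/5 m (b=L-a=48/5):
  θ_3 = (M₀x²/(2L)-M₀(x-a)+C₁)/EI  [x>a] with C₁=M₀(3b²-L²)/(6L)=256/75 = (16·12²/(2·16)-16·(12-(32/5))+(256/75))/200000 = -133/1875000 rad
Superposition: θ = Σ θ_i = 123419/22500000 rad ≈ 0.005485 rad

θ(12) = 123419/22500000 rad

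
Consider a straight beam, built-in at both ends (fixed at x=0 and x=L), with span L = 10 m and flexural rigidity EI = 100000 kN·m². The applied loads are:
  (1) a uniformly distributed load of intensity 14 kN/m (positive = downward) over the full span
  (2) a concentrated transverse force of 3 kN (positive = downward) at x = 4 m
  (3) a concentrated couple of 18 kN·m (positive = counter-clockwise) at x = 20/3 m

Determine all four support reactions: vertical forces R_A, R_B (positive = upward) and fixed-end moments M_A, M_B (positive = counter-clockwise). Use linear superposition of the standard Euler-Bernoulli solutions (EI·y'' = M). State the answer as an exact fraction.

R_A = 9293/125 kN, M_A = 9524/75 kN·m, R_B = 8582/125 kN, M_B = -8966/75 kN·m

Load 1 — uniform load w=14 kN/m over full span:
  R_A = wL/2 = 14·10/2 = 70 kN
  M_A = wL²/12 = 14·10²/12 = 350/3 kN·m
  R_B = wL/2 = 14·10/2 = 70 kN
  M_B = -wL²/12 = -14·10²/12 = -350/3 kN·m
Load 2 — point force P=3 kN at a=4 m (b=L-a=6):
  R_A = Pb²(3a+b)/L³ = 3·6²·(3·4+6)/10³ = 243/125 kN
  M_A = Pab²/L² = 3·4·6²/10² = 108/25 kN·m
  R_B = Pa²(a+3b)/L³ = 3·4²·(4+3·6)/10³ = 132/125 kN
  M_B = -Pa²b/L² = -3·4²·6/10² = -72/25 kN·m
Load 3 — applied couple M₀=18 kN·m at a=20/3 m (b=L-a=10/3):
  R_A = 6M₀ab/L³ = 6·18·(20/3)·(10/3)/10³ = 12/5 kN
  M_A = M₀b(2a-b)/L² = 18·(10/3)·(2·(20/3)-(10/3))/10² = 6 kN·m
  R_B = -6M₀ab/L³ = -6·18·(20/3)·(10/3)/10³ = -12/5 kN
  M_B = M₀a(2b-a)/L² = 18·(20/3)·(2·(10/3)-(20/3))/10² = 0 kN·m
Superposition: R_A = 9293/125 kN, M_A = 9524/75 kN·m, R_B = 8582/125 kN, M_B = -8966/75 kN·m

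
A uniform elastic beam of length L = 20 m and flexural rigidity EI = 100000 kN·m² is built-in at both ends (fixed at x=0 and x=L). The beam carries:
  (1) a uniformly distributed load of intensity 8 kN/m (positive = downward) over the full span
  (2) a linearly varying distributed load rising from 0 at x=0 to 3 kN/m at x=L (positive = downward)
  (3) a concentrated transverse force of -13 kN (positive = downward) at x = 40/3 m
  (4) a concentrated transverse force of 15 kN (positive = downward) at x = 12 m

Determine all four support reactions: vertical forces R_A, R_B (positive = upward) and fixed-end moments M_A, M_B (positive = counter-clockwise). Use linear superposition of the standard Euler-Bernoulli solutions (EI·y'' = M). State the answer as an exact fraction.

Load 1 — uniform load w=8 kN/m over full span:
  R_A = wL/2 = 8·20/2 = 80 kN
  M_A = wL²/12 = 8·20²/12 = 800/3 kN·m
  R_B = wL/2 = 8·20/2 = 80 kN
  M_B = -wL²/12 = -8·20²/12 = -800/3 kN·m
Load 2 — triangular load w₀=3 kN/m (0→w₀ over full span):
  R_A = 3w₀L/20 = 3·3·20/20 = 9 kN
  M_A = w₀L²/30 = 3·20²/30 = 40 kN·m
  R_B = 7w₀L/20 = 7·3·20/20 = 21 kN
  M_B = -w₀L²/20 = -3·20²/20 = -60 kN·m
Load 3 — point force P=-13 kN at a=40/3 m (b=L-a=20/3):
  R_A = Pb²(3a+b)/L³ = (-13)·(20/3)²·(3·(40/3)+(20/3))/20³ = -91/27 kN
  M_A = Pab²/L² = (-13)·(40/3)·(20/3)²/20² = -520/27 kN·m
  R_B = Pa²(a+3b)/L³ = (-13)·(40/3)²·((40/3)+3·(20/3))/20³ = -260/27 kN
  M_B = -Pa²b/L² = -(-13)·(40/3)²·(20/3)/20² = 1040/27 kN·m
Load 4 — point force P=15 kN at a=12 m (b=L-a=8):
  R_A = Pb²(3a+b)/L³ = 15·8²·(3·12+8)/20³ = 132/25 kN
  M_A = Pab²/L² = 15·12·8²/20² = 144/5 kN·m
  R_B = Pa²(a+3b)/L³ = 15·12²·(12+3·8)/20³ = 243/25 kN
  M_B = -Pa²b/L² = -15·12²·8/20² = -216/5 kN·m
Superposition: R_A = 61364/675 kN, M_A = 42688/135 kN·m, R_B = 68236/675 kN, M_B = -44732/135 kN·m

R_A = 61364/675 kN, M_A = 42688/135 kN·m, R_B = 68236/675 kN, M_B = -44732/135 kN·m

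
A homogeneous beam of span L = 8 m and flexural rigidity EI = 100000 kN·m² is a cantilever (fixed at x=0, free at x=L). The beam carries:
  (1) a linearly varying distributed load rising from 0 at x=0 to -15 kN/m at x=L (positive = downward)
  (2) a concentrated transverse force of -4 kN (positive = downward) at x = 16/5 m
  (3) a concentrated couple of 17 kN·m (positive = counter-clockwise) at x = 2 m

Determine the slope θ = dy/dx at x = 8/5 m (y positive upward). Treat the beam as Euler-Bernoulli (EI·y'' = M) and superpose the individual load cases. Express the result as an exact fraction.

θ(8/5) = 7473/1562500 rad

Load 1 — triangular load w₀=-15 kN/m (0→w₀ over full span):
  θ_1 = (w₀Lx²/4-w₀L²x/3-w₀x⁴/(24L))/EI = ((-15)·8·(8/5)²/4-(-15)·8²·(8/5)/3-(-15)·(8/5)⁴/(24·8))/100000 = 1702/390625 rad
Load 2 — point force P=-4 kN at a=16/5 m (b=L-a=24/5):
  θ_2 = -Px(2a-x)/(2EI)  [x≤a] = -(-4)·(8/5)·(2·(16/5)-(8/5))/(2·100000) = 12/78125 rad
Load 3 — applied couple M₀=17 kN·m at a=2 m (b=L-a=6):
  θ_3 = M₀x/EI  [x≤a] = 17·(8/5)/100000 = 17/62500 rad
Superposition: θ = Σ θ_i = 7473/1562500 rad ≈ 0.004783 rad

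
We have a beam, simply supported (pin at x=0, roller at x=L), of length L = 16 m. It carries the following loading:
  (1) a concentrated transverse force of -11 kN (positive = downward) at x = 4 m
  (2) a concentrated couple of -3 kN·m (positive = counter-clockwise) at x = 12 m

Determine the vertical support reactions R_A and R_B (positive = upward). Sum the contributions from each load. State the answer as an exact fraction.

R_A = -135/16 kN, R_B = -41/16 kN

Load 1 — point force P=-11 kN at a=4 m (b=L-a=12):
  R_A = Pb/L = (-11)·12/16 = -33/4 kN
  R_B = Pa/L = (-11)·4/16 = -11/4 kN
Load 2 — applied couple M₀=-3 kN·m at a=12 m (b=L-a=4):
  R_A = M₀/L = (-3)/16 = -3/16 kN
  R_B = -M₀/L = -(-3)/16 = 3/16 kN
Superposition: R_A = -135/16 kN, R_B = -41/16 kN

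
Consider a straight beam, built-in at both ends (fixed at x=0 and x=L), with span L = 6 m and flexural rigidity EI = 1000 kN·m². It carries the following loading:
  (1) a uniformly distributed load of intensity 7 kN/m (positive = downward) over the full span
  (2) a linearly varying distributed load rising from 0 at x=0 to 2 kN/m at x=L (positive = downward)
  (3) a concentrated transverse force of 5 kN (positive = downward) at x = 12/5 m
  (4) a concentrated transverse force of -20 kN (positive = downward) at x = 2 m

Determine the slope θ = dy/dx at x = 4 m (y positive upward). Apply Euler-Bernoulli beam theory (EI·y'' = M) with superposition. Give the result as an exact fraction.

θ(4) = 913/168750 rad

Load 1 — uniform load w=7 kN/m over full span:
  θ_1 = -wx(L-x)(L-2x)/(12EI) = -7·4·(6-4)·(6-2·4)/(12·1000) = 7/750 rad
Load 2 — triangular load w₀=2 kN/m (0→w₀ over full span):
  θ_2 = -w₀(2x(L-x)(L-2x)(x+2L)+x²(L-x)²)/(120LEI) = -2·(2·4·(6-4)·(6-2·4)·(4+2·6)+4²·(6-4)²)/(120·6·1000) = 7/5625 rad
Load 3 — point force P=5 kN at a=12/5 m (b=L-a=18/5):
  θ_3 = Pa²(L-x)(2bL-(3b+a)(L-x))/(2L³EI)  [x>a] = 5·(12/5)²·(6-4)·(2·(18/5)·6-(3·(18/5)+(12/5))·(6-4))/(2·6³·1000) = 7/3125 rad
Load 4 — point force P=-20 kN at a=2 m (b=L-a=4):
  θ_4 = Pa²(L-x)(2bL-(3b+a)(L-x))/(2L³EI)  [x>a] = (-20)·2²·(6-4)·(2·4·6-(3·4+2)·(6-4))/(2·6³·1000) = -1/135 rad
Superposition: θ = Σ θ_i = 913/168750 rad ≈ 0.005410 rad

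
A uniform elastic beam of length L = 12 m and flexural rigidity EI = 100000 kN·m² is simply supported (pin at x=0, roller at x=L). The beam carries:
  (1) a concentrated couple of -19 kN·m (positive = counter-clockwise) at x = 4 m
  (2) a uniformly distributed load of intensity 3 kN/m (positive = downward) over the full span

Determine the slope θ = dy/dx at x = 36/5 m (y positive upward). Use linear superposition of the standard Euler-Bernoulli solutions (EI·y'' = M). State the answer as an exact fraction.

θ(36/5) = 6659/9375000 rad

Load 1 — applied couple M₀=-19 kN·m at a=4 m (b=L-a=8):
  θ_1 = (M₀x²/(2L)-M₀(x-a)+C₁)/EI  [x>a] with C₁=M₀(3b²-L²)/(6L)=-38/3 = ((-19)·(36/5)²/(2·12)-(-19)·((36/5)-4)+(-38/3))/100000 = 133/1875000 rad
Load 2 — uniform load w=3 kN/m over full span:
  θ_2 = -w(L³-6Lx²+4x³)/(24EI) = -3·(12³-6·12·(36/5)²+4·(36/5)³)/(24·100000) = 999/1562500 rad
Superposition: θ = Σ θ_i = 6659/9375000 rad ≈ 0.000710 rad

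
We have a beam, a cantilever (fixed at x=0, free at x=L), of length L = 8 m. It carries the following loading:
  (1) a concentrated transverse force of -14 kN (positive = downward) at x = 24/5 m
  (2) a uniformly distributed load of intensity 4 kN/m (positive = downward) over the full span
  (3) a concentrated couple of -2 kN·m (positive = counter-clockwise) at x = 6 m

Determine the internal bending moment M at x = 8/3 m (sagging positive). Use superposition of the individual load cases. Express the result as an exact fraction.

M(8/3) = -1306/45 kN·m

Load 1 — point force P=-14 kN at a=24/5 m (b=L-a=16/5):
  M_1 = -P(a-x)  [x≤a] = -(-14)·((24/5)-(8/3)) = 448/15 kN·m
Load 2 — uniform load w=4 kN/m over full span:
  M_2 = -w(L-x)²/2 = -4·(8-(8/3))²/2 = -512/9 kN·m
Load 3 — applied couple M₀=-2 kN·m at a=6 m (b=L-a=2):
  M_3 = M₀  [x≤a] = (-2) = -2 kN·m
Superposition: M = Σ M_i = -1306/45 kN·m ≈ -29.022222 kN·m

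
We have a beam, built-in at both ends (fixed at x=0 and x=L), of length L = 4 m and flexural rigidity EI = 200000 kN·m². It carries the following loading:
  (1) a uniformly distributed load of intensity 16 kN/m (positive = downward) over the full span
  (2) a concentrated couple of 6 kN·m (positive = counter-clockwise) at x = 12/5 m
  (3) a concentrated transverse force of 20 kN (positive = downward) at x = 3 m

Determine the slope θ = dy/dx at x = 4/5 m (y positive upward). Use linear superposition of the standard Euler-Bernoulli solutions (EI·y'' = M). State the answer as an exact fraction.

Load 1 — uniform load w=16 kN/m over full span:
  θ_1 = -wx(L-x)(L-2x)/(12EI) = -16·(4/5)·(4-(4/5))·(4-2·(4/5))/(12·200000) = -16/390625 rad
Load 2 — applied couple M₀=6 kN·m at a=12/5 m (b=L-a=8/5):
  θ_2 = (R_Ax²/2 - M_Ax)/EI  [x≤a] with R_A=54/25, M_A=48/25 = ((54/25)·(4/5)²/2 - (48/25)·(4/5))/200000 = -33/7812500 rad
Load 3 — point force P=20 kN at a=3 m (b=L-a=1):
  θ_3 = -Pb²x(2aL-(3a+b)x)/(2L³EI)  [x≤a] = -20·1²·(4/5)·(2·3·4-(3·3+1)·(4/5))/(2·4³·200000) = -1/100000 rad
Superposition: θ = Σ θ_i = -3449/62500000 rad ≈ -0.000055 rad

θ(4/5) = -3449/62500000 rad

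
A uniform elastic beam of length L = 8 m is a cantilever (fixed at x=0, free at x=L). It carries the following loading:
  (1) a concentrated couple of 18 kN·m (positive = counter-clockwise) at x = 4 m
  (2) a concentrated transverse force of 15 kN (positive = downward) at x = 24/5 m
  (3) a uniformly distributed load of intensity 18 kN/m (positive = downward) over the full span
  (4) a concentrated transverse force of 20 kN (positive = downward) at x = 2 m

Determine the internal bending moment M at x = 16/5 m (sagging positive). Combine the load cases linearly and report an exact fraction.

M(16/5) = -5334/25 kN·m

Load 1 — applied couple M₀=18 kN·m at a=4 m (b=L-a=4):
  M_1 = M₀  [x≤a] = 18 = 18 kN·m
Load 2 — point force P=15 kN at a=24/5 m (b=L-a=16/5):
  M_2 = -P(a-x)  [x≤a] = -15·((24/5)-(16/5)) = -24 kN·m
Load 3 — uniform load w=18 kN/m over full span:
  M_3 = -w(L-x)²/2 = -18·(8-(16/5))²/2 = -5184/25 kN·m
Load 4 — point force P=20 kN at a=2 m (b=L-a=6):
  M_4 = 0  [x>a] = 0 kN·m
Superposition: M = Σ M_i = -5334/25 kN·m ≈ -213.360000 kN·m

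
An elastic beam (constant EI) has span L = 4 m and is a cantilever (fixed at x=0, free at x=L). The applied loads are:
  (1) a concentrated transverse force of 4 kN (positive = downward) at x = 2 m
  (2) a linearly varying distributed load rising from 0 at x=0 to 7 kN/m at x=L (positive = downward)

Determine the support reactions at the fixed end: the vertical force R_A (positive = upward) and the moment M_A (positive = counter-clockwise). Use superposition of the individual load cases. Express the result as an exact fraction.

Load 1 — point force P=4 kN at a=2 m (b=L-a=2):
  R_A = P = 4 kN
  M_A = Pa = 4·2 = 8 kN·m
Load 2 — triangular load w₀=7 kN/m (0→w₀ over full span):
  R_A = w₀L/2 = 7·4/2 = 14 kN
  M_A = w₀L²/3 = 7·4²/3 = 112/3 kN·m
Superposition: R_A = 18 kN, M_A = 136/3 kN·m

R_A = 18 kN, M_A = 136/3 kN·m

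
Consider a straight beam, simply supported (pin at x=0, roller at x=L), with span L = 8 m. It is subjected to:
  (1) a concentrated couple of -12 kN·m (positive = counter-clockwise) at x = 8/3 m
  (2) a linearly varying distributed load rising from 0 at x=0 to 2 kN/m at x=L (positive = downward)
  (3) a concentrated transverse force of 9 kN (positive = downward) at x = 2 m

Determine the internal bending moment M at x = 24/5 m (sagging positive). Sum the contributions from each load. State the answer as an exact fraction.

M(24/5) = 2524/125 kN·m

Load 1 — applied couple M₀=-12 kN·m at a=8/3 m (b=L-a=16/3):
  M_1 = M₀x/L - M₀  [x>a] = (-12)·(24/5)/8 - (-12) = 24/5 kN·m
Load 2 — triangular load w₀=2 kN/m (0→w₀ over full span):
  M_2 = w₀Lx/6 - w₀x³/(6L) = 2·8·(24/5)/6 - 2·(24/5)³/(6·8) = 1024/125 kN·m
Load 3 — point force P=9 kN at a=2 m (b=L-a=6):
  M_3 = Pa(L-x)/L  [x>a] = 9·2·(8-(24/5))/8 = 36/5 kN·m
Superposition: M = Σ M_i = 2524/125 kN·m ≈ 20.192000 kN·m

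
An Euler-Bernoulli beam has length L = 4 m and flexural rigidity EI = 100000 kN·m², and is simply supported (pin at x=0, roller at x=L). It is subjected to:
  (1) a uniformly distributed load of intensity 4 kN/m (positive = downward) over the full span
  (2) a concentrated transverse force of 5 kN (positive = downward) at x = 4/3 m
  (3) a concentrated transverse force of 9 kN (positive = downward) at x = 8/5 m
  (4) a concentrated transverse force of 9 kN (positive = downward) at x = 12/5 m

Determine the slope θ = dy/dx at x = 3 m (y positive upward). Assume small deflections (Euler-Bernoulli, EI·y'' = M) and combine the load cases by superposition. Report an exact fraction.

θ(3) = 23521/101250000 rad

Load 1 — uniform load w=4 kN/m over full span:
  θ_1 = -w(L³-6Lx²+4x³)/(24EI) = -4·(4³-6·4·3²+4·3³)/(24·100000) = 11/150000 rad
Load 2 — point force P=5 kN at a=4/3 m (b=L-a=8/3):
  θ_2 = -Pa(2L²-6Lx+3x²+a²)/(6LEI)  [x>a] = -5·(4/3)·(2·4²-6·4·3+3·3²+(4/3)²)/(6·4·100000) = 101/3240000 rad
Load 3 — point force P=9 kN at a=8/5 m (b=L-a=12/5):
  θ_3 = -Pa(2L²-6Lx+3x²+a²)/(6LEI)  [x>a] = -9·(8/5)·(2·4²-6·4·3+3·3²+(8/5)²)/(6·4·100000) = 783/12500000 rad
Load 4 — point force P=9 kN at a=12/5 m (b=L-a=8/5):
  θ_4 = -Pa(2L²-6Lx+3x²+a²)/(6LEI)  [x>a] = -9·(12/5)·(2·4²-6·4·3+3·3²+(12/5)²)/(6·4·100000) = 1629/25000000 rad
Superposition: θ = Σ θ_i = 23521/101250000 rad ≈ 0.000232 rad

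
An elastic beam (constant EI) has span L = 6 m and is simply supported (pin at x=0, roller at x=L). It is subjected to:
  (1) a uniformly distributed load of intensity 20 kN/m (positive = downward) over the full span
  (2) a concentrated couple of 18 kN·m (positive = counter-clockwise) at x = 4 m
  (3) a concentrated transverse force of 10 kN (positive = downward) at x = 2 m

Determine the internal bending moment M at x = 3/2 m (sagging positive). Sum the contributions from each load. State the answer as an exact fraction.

M(3/2) = 82 kN·m

Load 1 — uniform load w=20 kN/m over full span:
  M_1 = wx(L-x)/2 = 20·(3/2)·(6-(3/2))/2 = 135/2 kN·m
Load 2 — applied couple M₀=18 kN·m at a=4 m (b=L-a=2):
  M_2 = M₀x/L  [x≤a] = 18·(3/2)/6 = 9/2 kN·m
Load 3 — point force P=10 kN at a=2 m (b=L-a=4):
  M_3 = Pbx/L  [x≤a] = 10·4·(3/2)/6 = 10 kN·m
Superposition: M = Σ M_i = 82 kN·m ≈ 82.000000 kN·m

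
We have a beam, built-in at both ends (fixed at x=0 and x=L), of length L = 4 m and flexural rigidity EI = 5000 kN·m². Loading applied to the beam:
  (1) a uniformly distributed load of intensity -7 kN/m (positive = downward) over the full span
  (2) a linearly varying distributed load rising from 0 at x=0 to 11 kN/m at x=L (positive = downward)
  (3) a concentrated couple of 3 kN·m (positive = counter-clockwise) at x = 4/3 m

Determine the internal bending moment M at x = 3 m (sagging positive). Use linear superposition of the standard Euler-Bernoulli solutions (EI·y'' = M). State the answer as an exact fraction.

M(3) = 47/120 kN·m

Load 1 — uniform load w=-7 kN/m over full span:
  M_1 = wLx/2 - wL²/12 - wx²/2 = (-7)·4·3/2 - (-7)·4²/12 - (-7)·3²/2 = -7/6 kN·m
Load 2 — triangular load w₀=11 kN/m (0→w₀ over full span):
  M_2 = 3w₀Lx/20 - w₀L²/30 - w₀x³/(6L) = 3·11·4·3/20 - 11·4²/30 - 11·3³/(6·4) = 187/120 kN·m
Load 3 — applied couple M₀=3 kN·m at a=4/3 m (b=L-a=8/3):
  M_3 = R_Ax - M_A - M₀  [x>a] with R_A=1, M_A=0 = 1·3 - 0 - 3 = 0 kN·m
Superposition: M = Σ M_i = 47/120 kN·m ≈ 0.391667 kN·m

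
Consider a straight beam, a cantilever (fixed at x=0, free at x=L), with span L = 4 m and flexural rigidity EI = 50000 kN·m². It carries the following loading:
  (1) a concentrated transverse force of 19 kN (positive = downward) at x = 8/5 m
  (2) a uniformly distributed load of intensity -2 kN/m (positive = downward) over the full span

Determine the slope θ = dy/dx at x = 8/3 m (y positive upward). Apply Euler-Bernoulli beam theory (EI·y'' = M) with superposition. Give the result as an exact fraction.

Load 1 — point force P=19 kN at a=8/5 m (b=L-a=12/5):
  θ_1 = -Pa²/(2EI)  [x>a] = -19·(8/5)²/(2·50000) = -38/78125 rad
Load 2 — uniform load w=-2 kN/m over full span:
  θ_2 = -wx(x²-3Lx+3L²)/(6EI) = -(-2)·(8/3)·((8/3)²-3·4·(8/3)+3·4²)/(6·50000) = 104/253125 rad
Superposition: θ = Σ θ_i = -478/6328125 rad ≈ -0.000076 rad

θ(8/3) = -478/6328125 rad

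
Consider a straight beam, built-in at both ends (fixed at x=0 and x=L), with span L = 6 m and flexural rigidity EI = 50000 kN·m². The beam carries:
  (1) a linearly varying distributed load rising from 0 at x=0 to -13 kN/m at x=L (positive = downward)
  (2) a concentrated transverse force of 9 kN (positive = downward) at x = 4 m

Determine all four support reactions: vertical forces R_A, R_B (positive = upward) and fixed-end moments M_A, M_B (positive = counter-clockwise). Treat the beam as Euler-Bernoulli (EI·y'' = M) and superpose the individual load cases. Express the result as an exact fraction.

R_A = -281/30 kN, M_A = -58/5 kN·m, R_B = -619/30 kN, M_B = 77/5 kN·m

Load 1 — triangular load w₀=-13 kN/m (0→w₀ over full span):
  R_A = 3w₀L/20 = 3·(-13)·6/20 = -117/10 kN
  M_A = w₀L²/30 = (-13)·6²/30 = -78/5 kN·m
  R_B = 7w₀L/20 = 7·(-13)·6/20 = -273/10 kN
  M_B = -w₀L²/20 = -(-13)·6²/20 = 117/5 kN·m
Load 2 — point force P=9 kN at a=4 m (b=L-a=2):
  R_A = Pb²(3a+b)/L³ = 9·2²·(3·4+2)/6³ = 7/3 kN
  M_A = Pab²/L² = 9·4·2²/6² = 4 kN·m
  R_B = Pa²(a+3b)/L³ = 9·4²·(4+3·2)/6³ = 20/3 kN
  M_B = -Pa²b/L² = -9·4²·2/6² = -8 kN·m
Superposition: R_A = -281/30 kN, M_A = -58/5 kN·m, R_B = -619/30 kN, M_B = 77/5 kN·m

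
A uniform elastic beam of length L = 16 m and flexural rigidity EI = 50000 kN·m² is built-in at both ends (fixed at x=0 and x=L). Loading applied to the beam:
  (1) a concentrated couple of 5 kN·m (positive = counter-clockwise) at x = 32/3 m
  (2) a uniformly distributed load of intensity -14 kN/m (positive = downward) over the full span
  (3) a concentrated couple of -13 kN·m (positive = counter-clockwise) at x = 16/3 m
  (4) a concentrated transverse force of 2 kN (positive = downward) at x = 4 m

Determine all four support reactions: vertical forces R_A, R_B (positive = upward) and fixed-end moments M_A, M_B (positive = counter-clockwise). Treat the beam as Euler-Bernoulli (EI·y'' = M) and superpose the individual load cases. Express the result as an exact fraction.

R_A = -5327/48 kN, M_A = -585/2 kN·m, R_B = -5329/48 kN, M_B = 1757/6 kN·m

Load 1 — applied couple M₀=5 kN·m at a=32/3 m (b=L-a=16/3):
  R_A = 6M₀ab/L³ = 6·5·(32/3)·(16/3)/16³ = 5/12 kN
  M_A = M₀b(2a-b)/L² = 5·(16/3)·(2·(32/3)-(16/3))/16² = 5/3 kN·m
  R_B = -6M₀ab/L³ = -6·5·(32/3)·(16/3)/16³ = -5/12 kN
  M_B = M₀a(2b-a)/L² = 5·(32/3)·(2·(16/3)-(32/3))/16² = 0 kN·m
Load 2 — uniform load w=-14 kN/m over full span:
  R_A = wL/2 = (-14)·16/2 = -112 kN
  M_A = wL²/12 = (-14)·16²/12 = -896/3 kN·m
  R_B = wL/2 = (-14)·16/2 = -112 kN
  M_B = -wL²/12 = -(-14)·16²/12 = 896/3 kN·m
Load 3 — applied couple M₀=-13 kN·m at a=16/3 m (b=L-a=32/3):
  R_A = 6M₀ab/L³ = 6·(-13)·(16/3)·(32/3)/16³ = -13/12 kN
  M_A = M₀b(2a-b)/L² = (-13)·(32/3)·(2·(16/3)-(32/3))/16² = 0 kN·m
  R_B = -6M₀ab/L³ = -6·(-13)·(16/3)·(32/3)/16³ = 13/12 kN
  M_B = M₀a(2b-a)/L² = (-13)·(16/3)·(2·(32/3)-(16/3))/16² = -13/3 kN·m
Load 4 — point force P=2 kN at a=4 m (b=L-a=12):
  R_A = Pb²(3a+b)/L³ = 2·12²·(3·4+12)/16³ = 27/16 kN
  M_A = Pab²/L² = 2·4·12²/16² = 9/2 kN·m
  R_B = Pa²(a+3b)/L³ = 2·4²·(4+3·12)/16³ = 5/16 kN
  M_B = -Pa²b/L² = -2·4²·12/16² = -3/2 kN·m
Superposition: R_A = -5327/48 kN, M_A = -585/2 kN·m, R_B = -5329/48 kN, M_B = 1757/6 kN·m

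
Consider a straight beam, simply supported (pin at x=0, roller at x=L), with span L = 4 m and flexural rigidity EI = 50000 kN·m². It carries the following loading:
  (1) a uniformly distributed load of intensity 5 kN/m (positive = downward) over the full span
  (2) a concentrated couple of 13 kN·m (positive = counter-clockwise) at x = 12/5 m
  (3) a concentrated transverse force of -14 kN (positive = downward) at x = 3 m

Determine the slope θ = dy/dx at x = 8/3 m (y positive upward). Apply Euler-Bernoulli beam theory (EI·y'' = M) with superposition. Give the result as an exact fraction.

Load 1 — uniform load w=5 kN/m over full span:
  θ_1 = -w(L³-6Lx²+4x³)/(24EI) = -5·(4³-6·4·(8/3)²+4·(8/3)³)/(24·50000) = 13/101250 rad
Load 2 — applied couple M₀=13 kN·m at a=12/5 m (b=L-a=8/5):
  θ_2 = (M₀x²/(2L)-M₀(x-a)+C₁)/EI  [x>a] with C₁=M₀(3b²-L²)/(6L)=-338/75 = (13·(8/3)²/(2·4)-13·((8/3)-(12/5))+(-338/75))/50000 = 403/5625000 rad
Load 3 — point force P=-14 kN at a=3 m (b=L-a=1):
  θ_3 = -Pb(L²-b²-3x²)/(6LEI)  [x≤a] = -(-14)·1·(4²-1²-3·(8/3)²)/(6·4·50000) = -133/1800000 rad
Superposition: θ = Σ θ_i = 51091/405000000 rad ≈ 0.000126 rad

θ(8/3) = 51091/405000000 rad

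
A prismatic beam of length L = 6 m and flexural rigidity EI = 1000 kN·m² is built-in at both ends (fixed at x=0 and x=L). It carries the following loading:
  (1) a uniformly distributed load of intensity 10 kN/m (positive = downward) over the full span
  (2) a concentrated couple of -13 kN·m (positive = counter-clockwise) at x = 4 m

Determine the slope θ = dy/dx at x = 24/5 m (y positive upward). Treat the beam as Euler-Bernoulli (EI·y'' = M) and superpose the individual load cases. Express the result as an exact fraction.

θ(24/5) = 19/1250 rad

Load 1 — uniform load w=10 kN/m over full span:
  θ_1 = -wx(L-x)(L-2x)/(12EI) = -10·(24/5)·(6-(24/5))·(6-2·(24/5))/(12·1000) = 54/3125 rad
Load 2 — applied couple M₀=-13 kN·m at a=4 m (b=L-a=2):
  θ_2 = (R_Ax²/2 - M_Ax - M₀(x-a))/EI  [x>a] with R_A=-26/9, M_A=-13/3 = ((-26/9)·(24/5)²/2 - (-13/3)·(24/5) - (-13)·((24/5)-4))/1000 = -13/6250 rad
Superposition: θ = Σ θ_i = 19/1250 rad ≈ 0.015200 rad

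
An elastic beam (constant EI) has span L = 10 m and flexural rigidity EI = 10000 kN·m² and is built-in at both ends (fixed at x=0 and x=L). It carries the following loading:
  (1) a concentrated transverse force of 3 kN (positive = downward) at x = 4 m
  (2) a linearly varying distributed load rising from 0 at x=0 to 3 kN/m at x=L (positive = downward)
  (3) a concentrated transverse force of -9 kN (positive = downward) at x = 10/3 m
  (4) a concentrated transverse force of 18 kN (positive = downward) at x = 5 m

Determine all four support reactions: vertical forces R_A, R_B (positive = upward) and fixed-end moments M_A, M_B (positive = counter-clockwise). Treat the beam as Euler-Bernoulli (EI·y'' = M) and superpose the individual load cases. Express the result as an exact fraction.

R_A = 6583/750 kN, M_A = 3523/150 kN·m, R_B = 13667/750 kN, M_B = -5057/150 kN·m

Load 1 — point force P=3 kN at a=4 m (b=L-a=6):
  R_A = Pb²(3a+b)/L³ = 3·6²·(3·4+6)/10³ = 243/125 kN
  M_A = Pab²/L² = 3·4·6²/10² = 108/25 kN·m
  R_B = Pa²(a+3b)/L³ = 3·4²·(4+3·6)/10³ = 132/125 kN
  M_B = -Pa²b/L² = -3·4²·6/10² = -72/25 kN·m
Load 2 — triangular load w₀=3 kN/m (0→w₀ over full span):
  R_A = 3w₀L/20 = 3·3·10/20 = 9/2 kN
  M_A = w₀L²/30 = 3·10²/30 = 10 kN·m
  R_B = 7w₀L/20 = 7·3·10/20 = 21/2 kN
  M_B = -w₀L²/20 = -3·10²/20 = -15 kN·m
Load 3 — point force P=-9 kN at a=10/3 m (b=L-a=20/3):
  R_A = Pb²(3a+b)/L³ = (-9)·(20/3)²·(3·(10/3)+(20/3))/10³ = -20/3 kN
  M_A = Pab²/L² = (-9)·(10/3)·(20/3)²/10² = -40/3 kN·m
  R_B = Pa²(a+3b)/L³ = (-9)·(10/3)²·((10/3)+3·(20/3))/10³ = -7/3 kN
  M_B = -Pa²b/L² = -(-9)·(10/3)²·(20/3)/10² = 20/3 kN·m
Load 4 — point force P=18 kN at a=5 m (b=L-a=5):
  R_A = Pb²(3a+b)/L³ = 18·5²·(3·5+5)/10³ = 9 kN
  M_A = Pab²/L² = 18·5·5²/10² = 45/2 kN·m
  R_B = Pa²(a+3b)/L³ = 18·5²·(5+3·5)/10³ = 9 kN
  M_B = -Pa²b/L² = -18·5²·5/10² = -45/2 kN·m
Superposition: R_A = 6583/750 kN, M_A = 3523/150 kN·m, R_B = 13667/750 kN, M_B = -5057/150 kN·m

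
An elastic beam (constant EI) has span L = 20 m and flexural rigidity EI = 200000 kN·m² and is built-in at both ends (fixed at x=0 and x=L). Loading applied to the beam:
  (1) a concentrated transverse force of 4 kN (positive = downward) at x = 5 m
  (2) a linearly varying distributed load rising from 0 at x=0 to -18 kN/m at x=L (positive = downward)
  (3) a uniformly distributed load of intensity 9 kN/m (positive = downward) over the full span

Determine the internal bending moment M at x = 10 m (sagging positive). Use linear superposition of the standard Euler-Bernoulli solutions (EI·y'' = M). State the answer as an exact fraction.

M(10) = 5/2 kN·m

Load 1 — point force P=4 kN at a=5 m (b=L-a=15):
  M_1 = Pa²(a+3b)(L-x)/L³ - Pa²b/L²  [x>a] = 4·5²·(5+3·15)·(20-10)/20³ - 4·5²·15/20² = 5/2 kN·m
Load 2 — triangular load w₀=-18 kN/m (0→w₀ over full span):
  M_2 = 3w₀Lx/20 - w₀L²/30 - w₀x³/(6L) = 3·(-18)·20·10/20 - (-18)·20²/30 - (-18)·10³/(6·20) = -150 kN·m
Load 3 — uniform load w=9 kN/m over full span:
  M_3 = wLx/2 - wL²/12 - wx²/2 = 9·20·10/2 - 9·20²/12 - 9·10²/2 = 150 kN·m
Superposition: M = Σ M_i = 5/2 kN·m ≈ 2.500000 kN·m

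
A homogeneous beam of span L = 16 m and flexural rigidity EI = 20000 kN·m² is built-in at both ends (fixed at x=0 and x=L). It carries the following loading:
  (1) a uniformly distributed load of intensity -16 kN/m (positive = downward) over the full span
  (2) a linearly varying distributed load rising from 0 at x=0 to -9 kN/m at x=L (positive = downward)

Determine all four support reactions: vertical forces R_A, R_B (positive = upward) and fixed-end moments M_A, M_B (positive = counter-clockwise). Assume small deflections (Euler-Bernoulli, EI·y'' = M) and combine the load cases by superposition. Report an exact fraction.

R_A = -748/5 kN, M_A = -6272/15 kN·m, R_B = -892/5 kN, M_B = 6848/15 kN·m

Load 1 — uniform load w=-16 kN/m over full span:
  R_A = wL/2 = (-16)·16/2 = -128 kN
  M_A = wL²/12 = (-16)·16²/12 = -1024/3 kN·m
  R_B = wL/2 = (-16)·16/2 = -128 kN
  M_B = -wL²/12 = -(-16)·16²/12 = 1024/3 kN·m
Load 2 — triangular load w₀=-9 kN/m (0→w₀ over full span):
  R_A = 3w₀L/20 = 3·(-9)·16/20 = -108/5 kN
  M_A = w₀L²/30 = (-9)·16²/30 = -384/5 kN·m
  R_B = 7w₀L/20 = 7·(-9)·16/20 = -252/5 kN
  M_B = -w₀L²/20 = -(-9)·16²/20 = 576/5 kN·m
Superposition: R_A = -748/5 kN, M_A = -6272/15 kN·m, R_B = -892/5 kN, M_B = 6848/15 kN·m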